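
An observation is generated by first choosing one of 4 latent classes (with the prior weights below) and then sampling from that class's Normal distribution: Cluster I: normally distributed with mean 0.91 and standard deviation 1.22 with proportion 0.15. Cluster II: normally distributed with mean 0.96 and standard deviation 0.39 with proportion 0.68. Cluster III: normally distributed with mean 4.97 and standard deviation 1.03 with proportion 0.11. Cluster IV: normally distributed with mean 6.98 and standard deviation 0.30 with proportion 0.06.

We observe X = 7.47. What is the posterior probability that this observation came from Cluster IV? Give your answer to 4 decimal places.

0.9037

By Bayes' theorem, P(k | x) = π_k f_k(x) / Σ_j π_j f_j(x).
Component likelihoods at x = 7.47:
  L_I = (1/(1.22·√(2π)))·exp(−(7.47−0.91)²/(2·1.22²)) = 0.327002·exp(-14.45633) = 1.72285e-07
  L_II = (1/(0.39·√(2π)))·exp(−(7.47−0.96)²/(2·0.39²)) = 1.022929·exp(-139.31657) = 3.20205e-61
  L_III = (1/(1.03·√(2π)))·exp(−(7.47−4.97)²/(2·1.03²)) = 0.387323·exp(-2.94561) = 0.0203615
  L_IV = (1/(0.30·√(2π)))·exp(−(7.47−6.98)²/(2·0.30²)) = 1.329808·exp(-1.33389) = 0.350339
Unnormalised posteriors:
  π_I·L_I = 0.15 × 1.72285e-07 = 2.58427e-08
  π_II·L_II = 0.68 × 3.20205e-61 = 2.1774e-61
  π_III·L_III = 0.11 × 0.0203615 = 0.00223976
  π_IV·L_IV = 0.06 × 0.350339 = 0.0210203
Normaliser: 2.58427e-08 + 2.1774e-61 + 0.00223976 + 0.0210203 = 0.0232601
So the posterior for Cluster IV is 0.0210203 / 0.0232601 ≈ 0.9037.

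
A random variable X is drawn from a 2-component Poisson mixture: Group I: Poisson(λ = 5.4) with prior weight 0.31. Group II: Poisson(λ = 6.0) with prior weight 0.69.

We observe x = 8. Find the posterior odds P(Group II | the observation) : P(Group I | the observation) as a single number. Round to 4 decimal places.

The posterior odds equal the prior odds times the likelihood ratio: (P(Z=i)/P(Z=j))·(f_i(x)/f_j(x)).
Component likelihoods at x = 8:
  L_I = e^(−5.4)·5.4^8/8! = 0.0809915
  L_II = e^(−6.0)·6.0^8/8! = 0.103258
Posterior odds = (P(Z=II)·L_II) / (P(Z=I)·L_I) = (0.69·0.103258) / (0.31·0.0809915) = 0.0712478 / 0.0251074 ≈ 2.8377

2.8377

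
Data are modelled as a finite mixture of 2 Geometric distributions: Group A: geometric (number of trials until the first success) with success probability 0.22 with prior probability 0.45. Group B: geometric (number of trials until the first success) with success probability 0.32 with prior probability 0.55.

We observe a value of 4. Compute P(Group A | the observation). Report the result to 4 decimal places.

Apply Bayes' rule: the posterior for each component is proportional to its prior times its likelihood at x.
Evaluate each component's likelihood at the observed value:
  p_A = 0.22·(1−0.22)^3 = 0.22·0.474552 = 0.104401
  p_B = 0.32·(1−0.32)^3 = 0.32·0.314432 = 0.100618
Prior × likelihood for each component:
  w_A·p_A = 0.45 × 0.104401 = 0.0469806
  w_B·p_B = 0.55 × 0.100618 = 0.05534
Sum: 0.0469806 + 0.05534 = 0.102321
Responsibility of Group A: 0.0469806 / 0.102321 ≈ 0.4592

0.4592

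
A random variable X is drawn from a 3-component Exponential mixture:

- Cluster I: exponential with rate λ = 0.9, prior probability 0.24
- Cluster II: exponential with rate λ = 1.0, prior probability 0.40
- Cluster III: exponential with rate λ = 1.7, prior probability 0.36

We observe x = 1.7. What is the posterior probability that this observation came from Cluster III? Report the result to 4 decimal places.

Posterior ∝ prior × likelihood, so P(k | x) ∝ P(Z=k) f_k(x); normalise over all components.
Evaluate each component's likelihood at the observed value:
  L_I = 0.9·e^(−0.9·1.7) = 0.9·e^(−1.5300) = 0.194882
  L_II = 1.0·e^(−1.0·1.7) = 1.0·e^(−1.7000) = 0.182684
  L_III = 1.7·e^(−1.7·1.7) = 1.7·e^(−2.8900) = 0.0944796
Weight by the priors:
  P(Z=I)·L_I = 0.24 × 0.194882 = 0.0467717
  P(Z=II)·L_II = 0.40 × 0.182684 = 0.0730734
  P(Z=III)·L_III = 0.36 × 0.0944796 = 0.0340126
Sum: 0.0467717 + 0.0730734 + 0.0340126 = 0.153858
P(Cluster III | the observation) = 0.0340126 / 0.153858 ≈ 0.2211

0.2211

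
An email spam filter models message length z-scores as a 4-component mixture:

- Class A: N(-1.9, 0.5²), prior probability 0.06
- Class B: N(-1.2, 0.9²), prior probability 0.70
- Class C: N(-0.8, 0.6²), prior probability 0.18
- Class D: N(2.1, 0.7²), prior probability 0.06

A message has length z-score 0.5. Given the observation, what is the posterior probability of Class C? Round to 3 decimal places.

0.173

P(component k | x) = π_k·f_k(x) / marginal(x), where marginal(x) = Σ_j π_j·f_j(x).
Component likelihoods at x = 0.5:
  f_A = (1/(0.5·√(2π)))·exp(−(0.5−-1.9)²/(2·0.5²)) = 0.797885·exp(-11.52000) = 7.9226e-06
  f_B = (1/(0.9·√(2π)))·exp(−(0.5−-1.2)²/(2·0.9²)) = 0.443269·exp(-1.78395) = 0.0744574
  f_C = (1/(0.6·√(2π)))·exp(−(0.5−-0.8)²/(2·0.6²)) = 0.664904·exp(-2.34722) = 0.0635877
  f_D = (1/(0.7·√(2π)))·exp(−(0.5−2.1)²/(2·0.7²)) = 0.569918·exp(-2.61224) = 0.0418147
Weight by the priors:
  π_A·f_A = 0.06 × 7.9226e-06 = 4.75356e-07
  π_B·f_B = 0.70 × 0.0744574 = 0.0521202
  π_C·f_C = 0.18 × 0.0635877 = 0.0114458
  π_D·f_D = 0.06 × 0.0418147 = 0.00250888
Marginal: 4.75356e-07 + 0.0521202 + 0.0114458 + 0.00250888 = 0.0660753
Responsibility of Class C: 0.0114458 / 0.0660753 ≈ 0.173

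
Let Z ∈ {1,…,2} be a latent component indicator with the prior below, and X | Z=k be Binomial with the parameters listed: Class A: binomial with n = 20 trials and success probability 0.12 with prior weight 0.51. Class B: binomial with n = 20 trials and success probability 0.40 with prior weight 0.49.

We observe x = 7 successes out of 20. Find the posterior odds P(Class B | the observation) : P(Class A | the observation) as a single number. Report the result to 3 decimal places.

Only the two components matter; the odds are (π_i f_i(x)) / (π_j f_j(x)).
Binomial probabilities:
  p_A = 0.00527178
  p_B = 0.165882
0.0812823 / 0.00268861 ≈ 30.232

30.232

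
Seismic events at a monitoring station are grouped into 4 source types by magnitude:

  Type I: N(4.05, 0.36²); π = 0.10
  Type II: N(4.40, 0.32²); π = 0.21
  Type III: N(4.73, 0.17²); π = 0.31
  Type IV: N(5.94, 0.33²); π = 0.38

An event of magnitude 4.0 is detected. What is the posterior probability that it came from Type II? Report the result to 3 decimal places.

P(component k | x) = π_k·f_k(x) / marginal(x), where marginal(x) = Σ_j π_j·f_j(x).
Component likelihoods at x = 4.0:
  f_I = 1.09754
  f_II = 0.570778
  f_III = 0.00023248
  f_IV = 3.7823e-08
Prior × likelihood for each component:
  π_I·f_I = 0.10 × 1.09754 = 0.109754
  π_II·f_II = 0.21 × 0.570778 = 0.119863
  π_III·f_III = 0.31 × 0.00023248 = 7.20689e-05
  π_IV·f_IV = 0.38 × 3.7823e-08 = 1.43727e-08
Denominator: 0.109754 + 0.119863 + 7.20689e-05 + 1.43727e-08 = 0.229689
P(Type II | data) ≈ 0.522

0.522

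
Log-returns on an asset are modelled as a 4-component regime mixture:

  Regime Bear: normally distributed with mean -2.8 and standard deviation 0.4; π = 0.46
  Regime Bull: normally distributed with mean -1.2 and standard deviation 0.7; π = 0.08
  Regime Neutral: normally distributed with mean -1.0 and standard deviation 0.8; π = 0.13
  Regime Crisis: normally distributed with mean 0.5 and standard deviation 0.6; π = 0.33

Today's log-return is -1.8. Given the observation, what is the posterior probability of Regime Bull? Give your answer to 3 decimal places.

Posterior ∝ prior × likelihood, so P(k | x) ∝ π_k f_k(x); normalise over all components.
Normal densities:
  f_Bear = 0.0438208
  f_Bull = 0.394707
  f_Neutral = 0.302463
  f_Crisis = 0.000428451
Weight by the priors:
  π_Bear·f_Bear = 0.46 × 0.0438208 = 0.0201575
  π_Bull·f_Bull = 0.08 × 0.394707 = 0.0315766
  π_Neutral·f_Neutral = 0.13 × 0.302463 = 0.0393202
  π_Crisis·f_Crisis = 0.33 × 0.000428451 = 0.000141389
Normaliser: 0.0201575 + 0.0315766 + 0.0393202 + 0.000141389 = 0.0911958
P(Regime Bull | -1.8) = 0.0315766 / 0.0911958 ≈ 0.346

0.346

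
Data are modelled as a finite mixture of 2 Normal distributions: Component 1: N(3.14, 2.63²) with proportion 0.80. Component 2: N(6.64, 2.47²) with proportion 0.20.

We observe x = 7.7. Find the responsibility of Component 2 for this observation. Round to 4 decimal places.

Apply Bayes' rule: the posterior for each component is proportional to its prior times its likelihood at x.
Component likelihoods at x = 7.7:
  p_1 = 0.0337416
  p_2 = 0.147306
Unnormalised posteriors:
  P(Z=1)·p_1 = 0.80 × 0.0337416 = 0.0269933
  P(Z=2)·p_2 = 0.20 × 0.147306 = 0.0294613
Denominator: 0.0269933 + 0.0294613 = 0.0564545
P(Component 2 | the observation) ≈ 0.5219

0.5219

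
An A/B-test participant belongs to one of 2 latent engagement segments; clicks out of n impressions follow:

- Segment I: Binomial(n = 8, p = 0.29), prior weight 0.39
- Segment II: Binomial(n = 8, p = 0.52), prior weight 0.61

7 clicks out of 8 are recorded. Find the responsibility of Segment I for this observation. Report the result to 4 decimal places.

P(component k | x) = π_k·f_k(x) / marginal(x), where marginal(x) = Σ_j π_j·f_j(x).
Binomial probabilities:
  p_I = C(8,7)·0.29^7·0.71^1 = 8·0.000172499·0.71 = 0.000979793
  p_II = C(8,7)·0.52^7·0.48^1 = 8·0.0102807·0.48 = 0.039478
Multiply by the mixture weights:
  π_I·p_I = 0.39 × 0.000979793 = 0.000382119
  π_II·p_II = 0.61 × 0.039478 = 0.0240816
Normaliser: 0.000382119 + 0.0240816 = 0.0244637
P(Segment I | x) ≈ 0.0156

0.0156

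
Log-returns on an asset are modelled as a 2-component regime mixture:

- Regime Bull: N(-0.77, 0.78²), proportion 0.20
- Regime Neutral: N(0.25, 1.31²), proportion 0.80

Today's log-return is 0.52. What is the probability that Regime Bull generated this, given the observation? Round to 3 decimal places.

0.098

The responsibility of component k is P(Z=k) f_k(x) divided by Σ_j P(Z=j) f_j(x).
Normal densities:
  f_Bull = (1/(0.78·√(2π)))·exp(−(0.52−-0.77)²/(2·0.78²)) = 0.511464·exp(-1.36760) = 0.130279
  f_Neutral = (1/(1.31·√(2π)))·exp(−(0.52−0.25)²/(2·1.31²)) = 0.304536·exp(-0.02124) = 0.298136
Unnormalised posteriors:
  P(Z=Bull)·f_Bull = 0.20 × 0.130279 = 0.0260557
  P(Z=Neutral)·f_Neutral = 0.80 × 0.298136 = 0.238509
Sum: 0.0260557 + 0.238509 = 0.264564
So the posterior for Regime Bull is 0.0260557 / 0.264564 ≈ 0.098.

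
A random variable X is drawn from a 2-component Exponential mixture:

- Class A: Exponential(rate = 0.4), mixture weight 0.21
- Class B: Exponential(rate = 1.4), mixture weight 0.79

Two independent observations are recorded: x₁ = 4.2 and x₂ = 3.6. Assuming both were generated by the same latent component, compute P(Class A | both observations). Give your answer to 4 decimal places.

0.9815

P(component k | x) = π_k·f_k(x) / marginal(x), where marginal(x) = Σ_j π_j·f_j(x).
Since both observations come from the same component, the likelihood for component k is f_k(x₁)·f_k(x₂).
  p_A = [0.0745496] × [0.0947711] = 0.00706515
  p_B = [0.0039127] × [0.00906325] = 3.54618e-05
Weight by the priors:
  π_A·p_A = 0.21 × 0.00706515 = 0.00148368
  π_B·p_B = 0.79 × 3.54618e-05 = 2.80148e-05
Sum: 0.00148368 + 2.80148e-05 = 0.0015117
So the posterior for Class A is 0.00148368 / 0.0015117 ≈ 0.9815.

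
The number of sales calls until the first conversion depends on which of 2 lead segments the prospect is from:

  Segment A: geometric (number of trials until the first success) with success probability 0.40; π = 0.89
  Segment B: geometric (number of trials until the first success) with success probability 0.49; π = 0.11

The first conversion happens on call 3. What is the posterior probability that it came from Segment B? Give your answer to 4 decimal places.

0.0986

Apply Bayes' rule: the posterior for each component is proportional to its prior times its likelihood at x.
Geometric probabilities:
  L_A = 0.40·(1−0.40)^2 = 0.40·0.36 = 0.144
  L_B = 0.49·(1−0.49)^2 = 0.49·0.2601 = 0.127449
Prior × likelihood for each component:
  w_A·L_A = 0.89 × 0.144 = 0.12816
  w_B·L_B = 0.11 × 0.127449 = 0.0140194
Normaliser: 0.12816 + 0.0140194 = 0.142179
So the posterior for Segment B is 0.0140194 / 0.142179 ≈ 0.0986.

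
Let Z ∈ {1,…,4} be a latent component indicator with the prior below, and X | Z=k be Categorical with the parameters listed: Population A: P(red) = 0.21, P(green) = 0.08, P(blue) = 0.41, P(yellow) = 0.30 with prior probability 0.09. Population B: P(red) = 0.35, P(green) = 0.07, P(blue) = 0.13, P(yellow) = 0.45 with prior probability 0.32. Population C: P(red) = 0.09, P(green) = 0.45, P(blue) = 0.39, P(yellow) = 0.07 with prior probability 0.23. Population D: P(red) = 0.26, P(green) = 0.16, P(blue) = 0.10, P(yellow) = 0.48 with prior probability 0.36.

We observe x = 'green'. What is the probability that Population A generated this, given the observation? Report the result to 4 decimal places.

0.0378

P(component k | x) = π_k·f_k(x) / marginal(x), where marginal(x) = Σ_j π_j·f_j(x).
Evaluate each component's likelihood at the observed value:
  p_A = 0.08
  p_B = 0.07
  p_C = 0.45
  p_D = 0.16
Unnormalised posteriors:
  π_A·p_A = 0.09 × 0.08 = 0.0072
  π_B·p_B = 0.32 × 0.07 = 0.0224
  π_C·p_C = 0.23 × 0.45 = 0.1035
  π_D·p_D = 0.36 × 0.16 = 0.0576
Marginal: 0.0072 + 0.0224 + 0.1035 + 0.0576 = 0.1907
P(Population A | x) = 0.0072 / 0.1907 ≈ 0.0378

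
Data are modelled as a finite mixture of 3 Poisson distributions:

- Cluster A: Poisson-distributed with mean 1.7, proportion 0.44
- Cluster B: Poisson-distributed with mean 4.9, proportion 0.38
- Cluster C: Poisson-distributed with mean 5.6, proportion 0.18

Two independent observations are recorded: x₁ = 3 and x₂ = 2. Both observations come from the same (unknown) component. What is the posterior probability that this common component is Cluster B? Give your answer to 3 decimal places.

0.211

By Bayes' theorem, P(k | x) = P(Z=k) f_k(x) / Σ_j P(Z=j) f_j(x).
Since both observations come from the same component, the likelihood for component k is f_k(x₁)·f_k(x₂).
  p_A = [0.149587] × [0.263978] = 0.0394877
  p_B = [0.146014] × [0.0893962] = 0.0130531
  p_C = [0.108234] × [0.0579825] = 0.00627568
Unnormalised posteriors:
  P(Z=A)·p_A = 0.44 × 0.0394877 = 0.0173746
  P(Z=B)·p_B = 0.38 × 0.0130531 = 0.00496017
  P(Z=C)·p_C = 0.18 × 0.00627568 = 0.00112962
Denominator: 0.0173746 + 0.00496017 + 0.00112962 = 0.0234644
P(Cluster B | x₁,x₂) ≈ 0.211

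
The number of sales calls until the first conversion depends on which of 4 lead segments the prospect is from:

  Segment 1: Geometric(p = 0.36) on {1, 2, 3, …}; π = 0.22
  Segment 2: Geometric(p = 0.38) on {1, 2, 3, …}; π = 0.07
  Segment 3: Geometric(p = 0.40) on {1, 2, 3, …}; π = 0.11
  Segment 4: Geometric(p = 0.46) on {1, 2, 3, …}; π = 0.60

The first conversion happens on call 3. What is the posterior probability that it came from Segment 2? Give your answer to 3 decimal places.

0.074

By Bayes' theorem, P(k | x) = π_k f_k(x) / Σ_j π_j f_j(x).
Geometric probabilities:
  p_1 = 0.147456
  p_2 = 0.146072
  p_3 = 0.144
  p_4 = 0.134136
Multiply by the mixture weights:
  π_1·p_1 = 0.22 × 0.147456 = 0.0324403
  π_2·p_2 = 0.07 × 0.146072 = 0.010225
  π_3·p_3 = 0.11 × 0.144 = 0.01584
  π_4·p_4 = 0.60 × 0.134136 = 0.0804816
Marginal: 0.0324403 + 0.010225 + 0.01584 + 0.0804816 = 0.138987
P(Segment 2 | the observation) ≈ 0.074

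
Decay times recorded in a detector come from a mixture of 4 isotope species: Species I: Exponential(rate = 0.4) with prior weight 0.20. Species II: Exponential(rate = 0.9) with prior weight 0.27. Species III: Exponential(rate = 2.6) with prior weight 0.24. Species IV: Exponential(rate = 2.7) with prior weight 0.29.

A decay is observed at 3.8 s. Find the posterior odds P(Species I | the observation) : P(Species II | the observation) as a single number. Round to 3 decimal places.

Since P(k|x) ∝ π_k f_k(x), the posterior odds are π_i f_i(x) / (π_j f_j(x)).
Component likelihoods at x = 3.8 s:
  f_I = 0.4·e^(−0.4·3.8) = 0.4·e^(−1.5200) = 0.0874848
  f_II = 0.9·e^(−0.9·3.8) = 0.9·e^(−3.4200) = 0.0294412
  f_III = 2.6·e^(−2.6·3.8) = 2.6·e^(−9.8800) = 0.00013309
  f_IV = 2.7·e^(−2.7·3.8) = 2.7·e^(−10.2600) = 9.45154e-05
Posterior odds = (π_I·f_I) / (π_II·f_II) = (0.20·0.0874848) / (0.27·0.0294412) = 0.017497 / 0.00794912 ≈ 2.201

2.201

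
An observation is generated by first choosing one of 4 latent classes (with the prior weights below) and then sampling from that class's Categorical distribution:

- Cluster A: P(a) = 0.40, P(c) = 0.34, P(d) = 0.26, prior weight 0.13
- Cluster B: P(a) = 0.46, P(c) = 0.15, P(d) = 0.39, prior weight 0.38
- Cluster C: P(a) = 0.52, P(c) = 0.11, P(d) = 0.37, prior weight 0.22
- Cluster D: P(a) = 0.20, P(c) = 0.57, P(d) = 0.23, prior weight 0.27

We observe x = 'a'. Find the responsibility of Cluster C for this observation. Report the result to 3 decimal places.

0.289

The responsibility of component k is P(Z=k) f_k(x) divided by Σ_j P(Z=j) f_j(x).
Categorical probabilities:
  f_A = P(a | comp) = 0.40
  f_B = P(a | comp) = 0.46
  f_C = P(a | comp) = 0.52
  f_D = P(a | comp) = 0.20
Multiply by the mixture weights:
  P(Z=A)·f_A = 0.13 × 0.4 = 0.052
  P(Z=B)·f_B = 0.38 × 0.46 = 0.1748
  P(Z=C)·f_C = 0.22 × 0.52 = 0.1144
  P(Z=D)·f_D = 0.27 × 0.2 = 0.054
Marginal: 0.052 + 0.1748 + 0.1144 + 0.054 = 0.3952
Responsibility of Cluster C: 0.1144 / 0.3952 ≈ 0.289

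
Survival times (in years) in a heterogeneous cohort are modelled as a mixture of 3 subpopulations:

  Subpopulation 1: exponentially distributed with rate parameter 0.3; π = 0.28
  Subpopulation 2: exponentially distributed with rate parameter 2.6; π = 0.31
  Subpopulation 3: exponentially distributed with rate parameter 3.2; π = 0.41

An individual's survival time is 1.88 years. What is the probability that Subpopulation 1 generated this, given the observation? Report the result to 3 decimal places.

0.837

Apply Bayes' rule: the posterior for each component is proportional to its prior times its likelihood at x.
Evaluate each component's likelihood at the observed value:
  L_1 = 0.3·e^(−0.3·1.88) = 0.3·e^(−0.5640) = 0.170679
  L_2 = 2.6·e^(−2.6·1.88) = 2.6·e^(−4.8880) = 0.0195948
  L_3 = 3.2·e^(−3.2·1.88) = 3.2·e^(−6.0160) = 0.0078061
Unnormalised posteriors:
  π_1·L_1 = 0.28 × 0.170679 = 0.04779
  π_2·L_2 = 0.31 × 0.0195948 = 0.0060744
  π_3·L_3 = 0.41 × 0.0078061 = 0.0032005
Marginal: 0.04779 + 0.0060744 + 0.0032005 = 0.0570649
So the posterior for Subpopulation 1 is 0.04779 / 0.0570649 ≈ 0.837.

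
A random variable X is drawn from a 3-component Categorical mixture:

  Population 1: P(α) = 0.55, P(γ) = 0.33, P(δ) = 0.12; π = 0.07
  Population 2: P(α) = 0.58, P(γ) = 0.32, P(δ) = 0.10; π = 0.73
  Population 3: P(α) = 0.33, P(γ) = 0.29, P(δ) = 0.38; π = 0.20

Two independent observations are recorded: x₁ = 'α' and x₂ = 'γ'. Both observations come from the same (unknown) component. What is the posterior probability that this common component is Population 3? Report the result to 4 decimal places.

0.1144

The responsibility of component k is π_k f_k(x) divided by Σ_j π_j f_j(x).
Since both observations come from the same component, the likelihood for component k is f_k(x₁)·f_k(x₂).
  p_1 = [P(α | comp) = 0.55] × [0.33] = 0.1815
  p_2 = [P(α | comp) = 0.58] × [0.32] = 0.1856
  p_3 = [P(α | comp) = 0.33] × [0.29] = 0.0957
Weight by the priors:
  π_1·p_1 = 0.07 × 0.1815 = 0.012705
  π_2·p_2 = 0.73 × 0.1856 = 0.135488
  π_3·p_3 = 0.20 × 0.0957 = 0.01914
Normaliser: 0.012705 + 0.135488 + 0.01914 = 0.167333
P(Population 3 | x₁,x₂) ≈ 0.1144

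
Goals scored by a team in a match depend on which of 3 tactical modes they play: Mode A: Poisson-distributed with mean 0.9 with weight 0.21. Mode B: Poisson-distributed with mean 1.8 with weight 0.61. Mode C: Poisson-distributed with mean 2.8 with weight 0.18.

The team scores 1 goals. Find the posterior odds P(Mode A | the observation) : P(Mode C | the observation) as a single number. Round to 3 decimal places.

Since P(k|x) ∝ π_k f_k(x), the posterior odds are π_i f_i(x) / (π_j f_j(x)).
Evaluate each component's likelihood at the observed value:
  f_A = e^(−0.9)·0.9^1/1! = 0.365913
  f_B = e^(−1.8)·1.8^1/1! = 0.297538
  f_C = e^(−2.8)·2.8^1/1! = 0.170268
Posterior odds = (π_A·f_A) / (π_C·f_C) = (0.21·0.365913) / (0.18·0.170268) = 0.0768417 / 0.0306483 ≈ 2.507

2.507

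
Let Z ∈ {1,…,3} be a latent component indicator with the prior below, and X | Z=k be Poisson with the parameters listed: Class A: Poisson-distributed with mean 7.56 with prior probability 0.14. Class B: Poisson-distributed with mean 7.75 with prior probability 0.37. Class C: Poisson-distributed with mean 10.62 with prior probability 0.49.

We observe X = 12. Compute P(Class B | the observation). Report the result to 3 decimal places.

0.216

P(component k | x) = P(Z=k)·f_k(x) / marginal(x), where marginal(x) = Σ_j P(Z=j)·f_j(x).
Evaluate each component's likelihood at the observed value:
  p_A = e^(−7.56)·7.56^12/12! = 0.0379017
  p_B = e^(−7.75)·7.75^12/12! = 0.0422183
  p_C = e^(−10.62)·10.62^12/12! = 0.104942
Weight by the priors:
  P(Z=A)·p_A = 0.14 × 0.0379017 = 0.00530623
  P(Z=B)·p_B = 0.37 × 0.0422183 = 0.0156208
  P(Z=C)·p_C = 0.49 × 0.104942 = 0.0514216
Denominator: 0.00530623 + 0.0156208 + 0.0514216 = 0.0723487
P(Class B | data) ≈ 0.216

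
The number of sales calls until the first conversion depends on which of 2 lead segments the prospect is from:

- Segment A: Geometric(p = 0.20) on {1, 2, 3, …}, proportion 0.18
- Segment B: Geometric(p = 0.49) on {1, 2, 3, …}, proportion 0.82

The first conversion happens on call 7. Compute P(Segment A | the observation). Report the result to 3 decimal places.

0.572

By Bayes' theorem, P(k | x) = P(Z=k) f_k(x) / Σ_j P(Z=j) f_j(x).
Evaluate each component's likelihood at the observed value:
  f_A = 0.0524288
  f_B = 0.00862218
Prior × likelihood for each component:
  P(Z=A)·f_A = 0.18 × 0.0524288 = 0.00943718
  P(Z=B)·f_B = 0.82 × 0.00862218 = 0.00707019
Marginal: 0.00943718 + 0.00707019 = 0.0165074
So the posterior for Segment A is 0.00943718 / 0.0165074 ≈ 0.572.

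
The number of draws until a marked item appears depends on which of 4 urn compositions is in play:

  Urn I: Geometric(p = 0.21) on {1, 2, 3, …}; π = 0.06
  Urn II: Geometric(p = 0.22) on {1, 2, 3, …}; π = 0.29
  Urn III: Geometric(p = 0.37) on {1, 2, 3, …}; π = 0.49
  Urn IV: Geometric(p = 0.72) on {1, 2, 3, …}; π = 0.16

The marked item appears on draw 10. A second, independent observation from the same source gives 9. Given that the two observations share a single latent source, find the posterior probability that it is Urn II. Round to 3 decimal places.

0.735

Apply Bayes' rule: the posterior for each component is proportional to its prior times its likelihood at x.
Since both observations come from the same component, the likelihood for component k is f_k(x₁)·f_k(x₂).
  L_I = [0.21·(1−0.21)^9 = 0.21·0.119852 = 0.0251688] × [0.0318593] = 0.000801861
  L_II = [0.22·(1−0.22)^9 = 0.22·0.106869 = 0.0235112] × [0.0301425] = 0.000708686
  L_III = [0.37·(1−0.37)^9 = 0.37·0.0156338 = 0.00578451] × [0.00918176] = 5.3112e-05
  L_IV = [0.72·(1−0.72)^9 = 0.72·1.05785e-05 = 7.61649e-06] × [2.72017e-05] = 2.07182e-10
Weight by the priors:
  π_I·L_I = 0.06 × 0.000801861 = 4.81117e-05
  π_II·L_II = 0.29 × 0.000708686 = 0.000205519
  π_III·L_III = 0.49 × 5.3112e-05 = 2.60249e-05
  π_IV·L_IV = 0.16 × 2.07182e-10 = 3.31491e-11
Marginal: 4.81117e-05 + 0.000205519 + 2.60249e-05 + 3.31491e-11 = 0.000279655
P(Urn II | x) ≈ 0.735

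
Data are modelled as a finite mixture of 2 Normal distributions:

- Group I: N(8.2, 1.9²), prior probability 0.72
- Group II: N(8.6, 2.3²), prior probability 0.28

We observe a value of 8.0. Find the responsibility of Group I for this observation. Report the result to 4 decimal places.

Apply Bayes' rule: the posterior for each component is proportional to its prior times its likelihood at x.
Normal densities:
  p_I = 0.20881
  p_II = 0.16765
Unnormalised posteriors:
  P(Z=I)·p_I = 0.72 × 0.20881 = 0.150343
  P(Z=II)·p_II = 0.28 × 0.16765 = 0.0469421
Marginal: 0.150343 + 0.0469421 = 0.197285
P(Group I | the observation) ≈ 0.7621

0.7621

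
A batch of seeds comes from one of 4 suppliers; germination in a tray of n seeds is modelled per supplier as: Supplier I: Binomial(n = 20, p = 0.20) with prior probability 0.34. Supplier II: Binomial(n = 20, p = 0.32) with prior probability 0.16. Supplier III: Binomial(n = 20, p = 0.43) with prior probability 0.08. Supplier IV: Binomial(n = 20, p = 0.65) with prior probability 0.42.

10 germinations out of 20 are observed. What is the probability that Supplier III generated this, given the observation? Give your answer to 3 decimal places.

0.240

The responsibility of component k is w_k f_k(x) divided by Σ_j w_j f_j(x).
Binomial probabilities:
  f_I = 0.00203141
  f_II = 0.0439731
  f_III = 0.144555
  f_IV = 0.068614
Multiply by the mixture weights:
  w_I·f_I = 0.34 × 0.00203141 = 0.000690681
  w_II·f_II = 0.16 × 0.0439731 = 0.0070357
  w_III·f_III = 0.08 × 0.144555 = 0.0115644
  w_IV·f_IV = 0.42 × 0.068614 = 0.0288179
Normaliser: 0.000690681 + 0.0070357 + 0.0115644 + 0.0288179 = 0.0481086
Responsibility of Supplier III: 0.0115644 / 0.0481086 ≈ 0.240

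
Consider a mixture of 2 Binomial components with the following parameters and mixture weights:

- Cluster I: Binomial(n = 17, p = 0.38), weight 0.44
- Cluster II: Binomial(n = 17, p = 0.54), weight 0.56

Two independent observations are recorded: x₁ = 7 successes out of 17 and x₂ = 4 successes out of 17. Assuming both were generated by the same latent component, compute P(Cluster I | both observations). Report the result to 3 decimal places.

Apply Bayes' rule: the posterior for each component is proportional to its prior times its likelihood at x.
Since both observations come from the same component, the likelihood for component k is f_k(x₁)·f_k(x₂).
  f_I = [C(17,7)·0.38^7·0.62^10 = 19448·0.00114416·0.00839299 = 0.186757] × [0.0992666] = 0.0185387
  f_II = [C(17,7)·0.54^7·0.46^10 = 19448·0.0133893·0.000424207 = 0.110461] × [0.0083561] = 0.000923025
Unnormalised posteriors:
  π_I·f_I = 0.44 × 0.0185387 = 0.00815705
  π_II·f_II = 0.56 × 0.000923025 = 0.000516894
Denominator: 0.00815705 + 0.000516894 = 0.00867394
Responsibility of Cluster I: 0.00815705 / 0.00867394 ≈ 0.940

0.940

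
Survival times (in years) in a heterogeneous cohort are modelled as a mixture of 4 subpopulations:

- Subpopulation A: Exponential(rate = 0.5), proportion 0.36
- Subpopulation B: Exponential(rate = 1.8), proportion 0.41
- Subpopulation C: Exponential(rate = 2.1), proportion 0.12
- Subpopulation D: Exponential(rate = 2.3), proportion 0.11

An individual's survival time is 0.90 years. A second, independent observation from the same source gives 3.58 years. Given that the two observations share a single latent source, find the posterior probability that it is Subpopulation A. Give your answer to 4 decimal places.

0.9522

The responsibility of component k is w_k f_k(x) divided by Σ_j w_j f_j(x).
Since both observations come from the same component, the likelihood for component k is f_k(x₁)·f_k(x₂).
  p_A = [0.318814] × [0.0834801] = 0.0266146
  p_B = [0.356218] × [0.00286206] = 0.00101952
  p_C = [0.317251] × [0.00114076] = 0.000361906
  p_D = [0.290227] × [0.000610586] = 0.000177209
Prior × likelihood for each component:
  w_A·p_A = 0.36 × 0.0266146 = 0.00958127
  w_B·p_B = 0.41 × 0.00101952 = 0.000418002
  w_C·p_C = 0.12 × 0.000361906 = 4.34288e-05
  w_D·p_D = 0.11 × 0.000177209 = 1.9493e-05
Normaliser: 0.00958127 + 0.000418002 + 4.34288e-05 + 1.9493e-05 = 0.0100622
P(Subpopulation A | x₁, x₂) ≈ 0.9522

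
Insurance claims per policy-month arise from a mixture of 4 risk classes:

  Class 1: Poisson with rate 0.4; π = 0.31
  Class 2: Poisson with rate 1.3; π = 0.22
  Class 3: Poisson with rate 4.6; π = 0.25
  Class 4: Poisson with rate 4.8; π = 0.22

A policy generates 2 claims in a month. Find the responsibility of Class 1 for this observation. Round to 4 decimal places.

0.1449

Posterior ∝ prior × likelihood, so P(k | x) ∝ P(Z=k) f_k(x); normalise over all components.
Component likelihoods at x = 2 claims:
  f_1 = e^(−0.4)·0.4^2/2! = 0.0536256
  f_2 = e^(−1.3)·1.3^2/2! = 0.230289
  f_3 = e^(−4.6)·4.6^2/2! = 0.106348
  f_4 = e^(−4.8)·4.8^2/2! = 0.0948067
Unnormalised posteriors:
  P(Z=1)·f_1 = 0.31 × 0.0536256 = 0.0166239
  P(Z=2)·f_2 = 0.22 × 0.230289 = 0.0506637
  P(Z=3)·f_3 = 0.25 × 0.106348 = 0.0265871
  P(Z=4)·f_4 = 0.22 × 0.0948067 = 0.0208575
Denominator: 0.0166239 + 0.0506637 + 0.0265871 + 0.0208575 = 0.114732
Responsibility of Class 1: 0.0166239 / 0.114732 ≈ 0.1449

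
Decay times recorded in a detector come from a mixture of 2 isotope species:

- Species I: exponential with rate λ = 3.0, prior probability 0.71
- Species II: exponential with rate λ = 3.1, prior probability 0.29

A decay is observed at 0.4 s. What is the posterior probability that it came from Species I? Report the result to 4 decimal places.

P(component k | x) = w_k·f_k(x) / marginal(x), where marginal(x) = Σ_j w_j·f_j(x).
Component likelihoods at x = 0.4 s:
  L_I = 3.0·e^(−3.0·0.4) = 3.0·e^(−1.2000) = 0.903583
  L_II = 3.1·e^(−3.1·0.4) = 3.1·e^(−1.2400) = 0.897091
Unnormalised posteriors:
  w_I·L_I = 0.71 × 0.903583 = 0.641544
  w_II·L_II = 0.29 × 0.897091 = 0.260156
Normaliser: 0.641544 + 0.260156 = 0.9017
So the posterior for Species I is 0.641544 / 0.9017 ≈ 0.7115.

0.7115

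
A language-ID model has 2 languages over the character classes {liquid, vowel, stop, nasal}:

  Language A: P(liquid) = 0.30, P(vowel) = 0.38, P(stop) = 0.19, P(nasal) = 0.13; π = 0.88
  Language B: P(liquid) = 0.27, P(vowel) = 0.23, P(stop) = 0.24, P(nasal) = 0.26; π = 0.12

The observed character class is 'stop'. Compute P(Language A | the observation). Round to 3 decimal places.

By Bayes' theorem, P(k | x) = P(Z=k) f_k(x) / Σ_j P(Z=j) f_j(x).
Evaluate each component's likelihood at the observed value:
  p_A = 0.19
  p_B = 0.24
Prior × likelihood for each component:
  P(Z=A)·p_A = 0.88 × 0.19 = 0.1672
  P(Z=B)·p_B = 0.12 × 0.24 = 0.0288
Sum: 0.1672 + 0.0288 = 0.196
P(Language A | the observation) ≈ 0.853

0.853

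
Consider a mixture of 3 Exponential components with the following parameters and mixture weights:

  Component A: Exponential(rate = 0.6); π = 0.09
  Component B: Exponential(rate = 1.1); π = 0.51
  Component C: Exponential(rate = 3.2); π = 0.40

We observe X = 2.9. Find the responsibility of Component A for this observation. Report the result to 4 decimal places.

The responsibility of component k is w_k f_k(x) divided by Σ_j w_j f_j(x).
Component likelihoods at x = 2.9:
  f_A = 0.6·e^(−0.6·2.9) = 0.6·e^(−1.7400) = 0.105312
  f_B = 1.1·e^(−1.1·2.9) = 1.1·e^(−3.1900) = 0.0452891
  f_C = 3.2·e^(−3.2·2.9) = 3.2·e^(−9.2800) = 0.000298468
Prior × likelihood for each component:
  w_A·f_A = 0.09 × 0.105312 = 0.0094781
  w_B·f_B = 0.51 × 0.0452891 = 0.0230974
  w_C·f_C = 0.40 × 0.000298468 = 0.000119387
Evidence: 0.0094781 + 0.0230974 + 0.000119387 = 0.0326949
So the posterior for Component A is 0.0094781 / 0.0326949 ≈ 0.2899.

0.2899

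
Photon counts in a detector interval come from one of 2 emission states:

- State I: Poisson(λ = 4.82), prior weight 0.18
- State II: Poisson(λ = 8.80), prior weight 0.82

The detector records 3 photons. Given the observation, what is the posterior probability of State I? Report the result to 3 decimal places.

0.659

Posterior ∝ prior × likelihood, so P(k | x) ∝ P(Z=k) f_k(x); normalise over all components.
Component likelihoods at x = 3 photons:
  p_I = 0.150553
  p_II = 0.0171201
Multiply by the mixture weights:
  P(Z=I)·p_I = 0.18 × 0.150553 = 0.0270996
  P(Z=II)·p_II = 0.82 × 0.0171201 = 0.0140385
Denominator: 0.0270996 + 0.0140385 = 0.0411381
Responsibility of State I: 0.0270996 / 0.0411381 ≈ 0.659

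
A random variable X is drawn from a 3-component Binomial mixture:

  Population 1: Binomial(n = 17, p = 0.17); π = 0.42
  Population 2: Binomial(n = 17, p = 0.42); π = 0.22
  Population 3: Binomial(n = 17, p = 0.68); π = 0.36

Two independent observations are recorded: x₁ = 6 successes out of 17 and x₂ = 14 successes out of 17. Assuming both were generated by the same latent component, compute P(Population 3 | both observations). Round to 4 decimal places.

Posterior ∝ prior × likelihood, so P(k | x) ∝ P(Z=k) f_k(x); normalise over all components.
Since both observations come from the same component, the likelihood for component k is f_k(x₁)·f_k(x₂).
  f_1 = [C(17,6)·0.17^6·0.83^11 = 12376·2.41376e-05·0.128783 = 0.0384709] × [6.54679e-09] = 2.51861e-10
  f_2 = [C(17,6)·0.42^6·0.58^11 = 12376·0.00548903·0.00249866 = 0.16974] × [0.000705152] = 0.000119692
  f_3 = [C(17,6)·0.68^6·0.32^11 = 12376·0.0988675·3.60288e-06 = 0.00440843] × [0.100713] = 0.000443984
Multiply by the mixture weights:
  P(Z=1)·f_1 = 0.42 × 2.51861e-10 = 1.05782e-10
  P(Z=2)·f_2 = 0.22 × 0.000119692 = 2.63323e-05
  P(Z=3)·f_3 = 0.36 × 0.000443984 = 0.000159834
Denominator: 1.05782e-10 + 2.63323e-05 + 0.000159834 = 0.000186167
Responsibility of Population 3: 0.000159834 / 0.000186167 ≈ 0.8586

0.8586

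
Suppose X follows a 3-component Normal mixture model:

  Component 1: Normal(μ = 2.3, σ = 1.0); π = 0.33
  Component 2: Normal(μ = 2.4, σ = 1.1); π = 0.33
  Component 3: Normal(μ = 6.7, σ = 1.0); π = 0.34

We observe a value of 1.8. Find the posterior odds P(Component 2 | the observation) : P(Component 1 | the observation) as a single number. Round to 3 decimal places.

Only the two components matter; the odds are (π_i f_i(x)) / (π_j f_j(x)).
Evaluate each component's likelihood at the observed value:
  f_1 = (1/(1.0·√(2π)))·exp(−(1.8−2.3)²/(2·1.0²)) = 0.398942·exp(-0.12500) = 0.352065
  f_2 = (1/(1.1·√(2π)))·exp(−(1.8−2.4)²/(2·1.1²)) = 0.362675·exp(-0.14876) = 0.312544
  f_3 = (1/(1.0·√(2π)))·exp(−(1.8−6.7)²/(2·1.0²)) = 0.398942·exp(-12.00500) = 2.43896e-06
Odds = (0.33/0.33) × (0.312544/0.352065) = 1 × 0.887745 ≈ 0.888

0.888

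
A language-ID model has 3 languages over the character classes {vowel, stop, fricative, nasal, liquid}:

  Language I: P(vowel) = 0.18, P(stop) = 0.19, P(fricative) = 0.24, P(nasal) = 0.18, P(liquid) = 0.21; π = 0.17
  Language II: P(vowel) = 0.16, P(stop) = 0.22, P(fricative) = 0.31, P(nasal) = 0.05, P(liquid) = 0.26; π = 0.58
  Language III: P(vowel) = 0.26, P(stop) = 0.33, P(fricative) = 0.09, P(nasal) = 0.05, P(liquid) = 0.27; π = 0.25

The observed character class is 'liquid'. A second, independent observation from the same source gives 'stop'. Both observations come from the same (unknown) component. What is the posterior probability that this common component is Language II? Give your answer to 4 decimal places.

0.5331

By Bayes' theorem, P(k | x) = π_k f_k(x) / Σ_j π_j f_j(x).
Since both observations come from the same component, the likelihood for component k is f_k(x₁)·f_k(x₂).
  p_I = [P(liquid | comp) = 0.21] × [0.19] = 0.0399
  p_II = [P(liquid | comp) = 0.26] × [0.22] = 0.0572
  p_III = [P(liquid | comp) = 0.27] × [0.33] = 0.0891
Unnormalised posteriors:
  π_I·p_I = 0.17 × 0.0399 = 0.006783
  π_II·p_II = 0.58 × 0.0572 = 0.033176
  π_III·p_III = 0.25 × 0.0891 = 0.022275
Denominator: 0.006783 + 0.033176 + 0.022275 = 0.062234
P(Language II | data) = 0.033176 / 0.062234 ≈ 0.5331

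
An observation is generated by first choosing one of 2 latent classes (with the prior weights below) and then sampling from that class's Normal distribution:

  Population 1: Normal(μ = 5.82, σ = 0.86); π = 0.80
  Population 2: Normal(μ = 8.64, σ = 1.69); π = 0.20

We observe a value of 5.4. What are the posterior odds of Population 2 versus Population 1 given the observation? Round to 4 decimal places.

0.0228

Only the two components matter; the odds are (π_i f_i(x)) / (π_j f_j(x)).
Component likelihoods at x = 5.4:
  p_1 = (1/(0.86·√(2π)))·exp(−(5.4−5.82)²/(2·0.86²)) = 0.463886·exp(-0.11925) = 0.411737
  p_2 = (1/(1.69·√(2π)))·exp(−(5.4−8.64)²/(2·1.69²)) = 0.236061·exp(-1.83775) = 0.0375749
Posterior odds = (π_2·p_2) / (π_1·p_1) = (0.20·0.0375749) / (0.80·0.411737) = 0.00751499 / 0.32939 ≈ 0.0228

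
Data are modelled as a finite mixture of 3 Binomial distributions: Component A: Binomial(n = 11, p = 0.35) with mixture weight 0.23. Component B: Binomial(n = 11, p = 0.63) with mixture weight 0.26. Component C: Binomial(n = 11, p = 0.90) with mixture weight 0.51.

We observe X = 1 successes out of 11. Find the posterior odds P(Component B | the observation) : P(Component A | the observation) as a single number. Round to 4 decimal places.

Since P(k|x) ∝ w_k f_k(x), the posterior odds are w_i f_i(x) / (w_j f_j(x)).
Binomial probabilities:
  p_A = 0.0518316
  p_B = 0.000333235
  p_C = 9.9e-10
Posterior odds = (w_B·p_B) / (w_A·p_A) = (0.26·0.000333235) / (0.23·0.0518316) = 8.66411e-05 / 0.0119213 ≈ 0.0073

0.0073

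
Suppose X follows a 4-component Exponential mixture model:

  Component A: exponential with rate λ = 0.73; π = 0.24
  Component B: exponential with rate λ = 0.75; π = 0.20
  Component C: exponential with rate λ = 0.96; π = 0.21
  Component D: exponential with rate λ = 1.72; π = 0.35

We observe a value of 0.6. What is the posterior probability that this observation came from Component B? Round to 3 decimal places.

0.178

P(component k | x) = π_k·f_k(x) / marginal(x), where marginal(x) = Σ_j π_j·f_j(x).
Component likelihoods at x = 0.6:
  L_A = 0.471088
  L_B = 0.478221
  L_C = 0.539657
  L_D = 0.612825
Unnormalised posteriors:
  π_A·L_A = 0.24 × 0.471088 = 0.113061
  π_B·L_B = 0.20 × 0.478221 = 0.0956442
  π_C·L_C = 0.21 × 0.539657 = 0.113328
  π_D·L_D = 0.35 × 0.612825 = 0.214489
Sum: 0.113061 + 0.0956442 + 0.113328 + 0.214489 = 0.536522
P(Component B | 0.6) = 0.0956442 / 0.536522 ≈ 0.178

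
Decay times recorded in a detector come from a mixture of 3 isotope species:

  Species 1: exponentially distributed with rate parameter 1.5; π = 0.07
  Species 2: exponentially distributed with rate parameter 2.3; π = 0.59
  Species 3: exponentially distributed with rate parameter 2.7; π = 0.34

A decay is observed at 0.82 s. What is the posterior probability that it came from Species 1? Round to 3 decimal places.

0.091

The responsibility of component k is π_k f_k(x) divided by Σ_j π_j f_j(x).
Exponential densities:
  L_1 = 1.5·e^(−1.5·0.82) = 1.5·e^(−1.2300) = 0.438439
  L_2 = 2.3·e^(−2.3·0.82) = 2.3·e^(−1.8860) = 0.348858
  L_3 = 2.7·e^(−2.7·0.82) = 2.7·e^(−2.2140) = 0.295009
Weight by the priors:
  π_1·L_1 = 0.07 × 0.438439 = 0.0306907
  π_2·L_2 = 0.59 × 0.348858 = 0.205826
  π_3·L_3 = 0.34 × 0.295009 = 0.100303
Normaliser: 0.0306907 + 0.205826 + 0.100303 = 0.33682
Responsibility of Species 1: 0.0306907 / 0.33682 ≈ 0.091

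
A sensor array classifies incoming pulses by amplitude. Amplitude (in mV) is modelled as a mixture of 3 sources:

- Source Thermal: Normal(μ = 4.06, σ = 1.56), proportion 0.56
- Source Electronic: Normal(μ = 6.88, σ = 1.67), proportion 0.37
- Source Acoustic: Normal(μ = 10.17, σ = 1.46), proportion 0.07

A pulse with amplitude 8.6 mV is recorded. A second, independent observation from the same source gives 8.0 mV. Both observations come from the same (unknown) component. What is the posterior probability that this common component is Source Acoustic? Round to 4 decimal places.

0.0890

By Bayes' theorem, P(k | x) = π_k f_k(x) / Σ_j π_j f_j(x).
Since both observations come from the same component, the likelihood for component k is f_k(x₁)·f_k(x₂).
  L_Thermal = [0.00370371] × [0.010535] = 3.90184e-05
  L_Electronic = [0.140556] × [0.190776] = 0.0268147
  L_Acoustic = [0.15327] × [0.0905439] = 0.0138776
Prior × likelihood for each component:
  π_Thermal·L_Thermal = 0.56 × 3.90184e-05 = 2.18503e-05
  π_Electronic·L_Electronic = 0.37 × 0.0268147 = 0.00992145
  π_Acoustic·L_Acoustic = 0.07 × 0.0138776 = 0.000971435
Sum: 2.18503e-05 + 0.00992145 + 0.000971435 = 0.0109147
Responsibility of Source Acoustic: 0.000971435 / 0.0109147 ≈ 0.0890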